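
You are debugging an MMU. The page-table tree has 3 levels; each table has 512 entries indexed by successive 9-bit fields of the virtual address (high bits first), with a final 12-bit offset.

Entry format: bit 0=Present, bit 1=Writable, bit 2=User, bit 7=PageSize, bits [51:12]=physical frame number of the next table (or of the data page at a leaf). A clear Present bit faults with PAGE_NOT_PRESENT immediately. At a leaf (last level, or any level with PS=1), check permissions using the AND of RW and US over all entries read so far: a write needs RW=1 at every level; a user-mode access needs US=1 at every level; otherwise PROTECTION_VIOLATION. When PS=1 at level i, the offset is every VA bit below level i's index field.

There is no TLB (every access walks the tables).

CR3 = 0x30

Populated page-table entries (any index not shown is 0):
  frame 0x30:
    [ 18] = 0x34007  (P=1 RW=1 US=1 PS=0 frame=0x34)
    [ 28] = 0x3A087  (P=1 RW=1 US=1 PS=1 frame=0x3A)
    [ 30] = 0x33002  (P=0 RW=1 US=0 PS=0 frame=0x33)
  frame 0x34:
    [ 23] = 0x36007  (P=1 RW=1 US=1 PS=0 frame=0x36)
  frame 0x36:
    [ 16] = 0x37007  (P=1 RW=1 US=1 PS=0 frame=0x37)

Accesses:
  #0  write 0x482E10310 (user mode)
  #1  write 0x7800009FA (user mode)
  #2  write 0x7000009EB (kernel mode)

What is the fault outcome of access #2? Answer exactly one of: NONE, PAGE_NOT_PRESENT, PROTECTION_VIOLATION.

Walk each access:
#0 VA=0x482E10310 (w,user):
  L0: frame=0x30 idx=18 entry=0x34007 [P=1 RW=1 US=1 PS=0]
  L1: frame=0x34 idx=23 entry=0x36007 [P=1 RW=1 US=1 PS=0]
  L2: frame=0x36 idx=16 entry=0x37007 [P=1 RW=1 US=1 PS=0]
  ⇒ phys 0x37310  [3 reads]
#1 VA=0x7800009FA (w,user):
  L0: frame=0x30 idx=30 entry=0x33002 [P=0 RW=1 US=0 PS=0]
  ✗ PAGE_NOT_PRESENT  [1 reads]
#2 VA=0x7000009EB (w,kernel):
  L0: frame=0x30 idx=28 entry=0x3A087 [P=1 RW=1 US=1 PS=1]
  ⇒ phys 0x3A9EB (huge @L0)  [1 reads]

Access #2 fault: NONE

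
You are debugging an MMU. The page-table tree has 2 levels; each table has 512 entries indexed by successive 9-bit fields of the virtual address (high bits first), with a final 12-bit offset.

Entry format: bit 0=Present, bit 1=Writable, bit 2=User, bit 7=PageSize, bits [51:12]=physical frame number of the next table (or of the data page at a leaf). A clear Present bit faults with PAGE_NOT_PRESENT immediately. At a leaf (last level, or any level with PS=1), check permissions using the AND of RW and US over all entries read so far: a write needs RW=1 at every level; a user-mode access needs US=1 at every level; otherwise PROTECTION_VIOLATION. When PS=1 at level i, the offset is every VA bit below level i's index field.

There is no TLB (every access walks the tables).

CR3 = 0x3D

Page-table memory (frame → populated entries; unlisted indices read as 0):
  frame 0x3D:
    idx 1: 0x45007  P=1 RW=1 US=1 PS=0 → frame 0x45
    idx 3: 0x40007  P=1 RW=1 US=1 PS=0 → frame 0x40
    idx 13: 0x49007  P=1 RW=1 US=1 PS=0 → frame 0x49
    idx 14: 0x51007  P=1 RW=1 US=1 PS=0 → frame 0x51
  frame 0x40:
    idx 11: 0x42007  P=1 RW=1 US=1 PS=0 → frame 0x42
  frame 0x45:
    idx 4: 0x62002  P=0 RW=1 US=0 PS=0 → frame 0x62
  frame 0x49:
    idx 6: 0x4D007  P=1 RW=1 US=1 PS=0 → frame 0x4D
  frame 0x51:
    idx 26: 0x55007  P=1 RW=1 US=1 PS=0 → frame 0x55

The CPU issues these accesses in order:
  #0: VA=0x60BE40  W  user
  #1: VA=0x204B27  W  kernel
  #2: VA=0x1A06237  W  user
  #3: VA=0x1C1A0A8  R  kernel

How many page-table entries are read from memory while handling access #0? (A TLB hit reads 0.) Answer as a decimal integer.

Trace:
#0 VA=0x60BE40 (w,user):
  L0: frame=0x3D idx=3 entry=0x40007 [P=1 RW=1 US=1 PS=0]
  L1: frame=0x40 idx=11 entry=0x42007 [P=1 RW=1 US=1 PS=0]
  ⇒ phys 0x42E40  [2 reads]
#1 VA=0x204B27 (w,kernel):
  L0: frame=0x3D idx=1 entry=0x45007 [P=1 RW=1 US=1 PS=0]
  L1: frame=0x45 idx=4 entry=0x62002 [P=0 RW=1 US=0 PS=0]
  ⇒ fault: PAGE_NOT_PRESENT  — 2 lookups
#2 VA=0x1A06237 (w,user):
  L0: frame=0x3D idx=13 entry=0x49007 [P=1 RW=1 US=1 PS=0]
  L1: frame=0x49 idx=6 entry=0x4D007 [P=1 RW=1 US=1 PS=0]
  ⇒ phys 0x4D237  [2 reads]
#3 VA=0x1C1A0A8 (r,kernel):
  L0: frame=0x3D idx=14 entry=0x51007 [P=1 RW=1 US=1 PS=0]
  L1: frame=0x51 idx=26 entry=0x55007 [P=1 RW=1 US=1 PS=0]
  ⇒ phys 0x550A8  [2 reads]

Entries read for #0: 2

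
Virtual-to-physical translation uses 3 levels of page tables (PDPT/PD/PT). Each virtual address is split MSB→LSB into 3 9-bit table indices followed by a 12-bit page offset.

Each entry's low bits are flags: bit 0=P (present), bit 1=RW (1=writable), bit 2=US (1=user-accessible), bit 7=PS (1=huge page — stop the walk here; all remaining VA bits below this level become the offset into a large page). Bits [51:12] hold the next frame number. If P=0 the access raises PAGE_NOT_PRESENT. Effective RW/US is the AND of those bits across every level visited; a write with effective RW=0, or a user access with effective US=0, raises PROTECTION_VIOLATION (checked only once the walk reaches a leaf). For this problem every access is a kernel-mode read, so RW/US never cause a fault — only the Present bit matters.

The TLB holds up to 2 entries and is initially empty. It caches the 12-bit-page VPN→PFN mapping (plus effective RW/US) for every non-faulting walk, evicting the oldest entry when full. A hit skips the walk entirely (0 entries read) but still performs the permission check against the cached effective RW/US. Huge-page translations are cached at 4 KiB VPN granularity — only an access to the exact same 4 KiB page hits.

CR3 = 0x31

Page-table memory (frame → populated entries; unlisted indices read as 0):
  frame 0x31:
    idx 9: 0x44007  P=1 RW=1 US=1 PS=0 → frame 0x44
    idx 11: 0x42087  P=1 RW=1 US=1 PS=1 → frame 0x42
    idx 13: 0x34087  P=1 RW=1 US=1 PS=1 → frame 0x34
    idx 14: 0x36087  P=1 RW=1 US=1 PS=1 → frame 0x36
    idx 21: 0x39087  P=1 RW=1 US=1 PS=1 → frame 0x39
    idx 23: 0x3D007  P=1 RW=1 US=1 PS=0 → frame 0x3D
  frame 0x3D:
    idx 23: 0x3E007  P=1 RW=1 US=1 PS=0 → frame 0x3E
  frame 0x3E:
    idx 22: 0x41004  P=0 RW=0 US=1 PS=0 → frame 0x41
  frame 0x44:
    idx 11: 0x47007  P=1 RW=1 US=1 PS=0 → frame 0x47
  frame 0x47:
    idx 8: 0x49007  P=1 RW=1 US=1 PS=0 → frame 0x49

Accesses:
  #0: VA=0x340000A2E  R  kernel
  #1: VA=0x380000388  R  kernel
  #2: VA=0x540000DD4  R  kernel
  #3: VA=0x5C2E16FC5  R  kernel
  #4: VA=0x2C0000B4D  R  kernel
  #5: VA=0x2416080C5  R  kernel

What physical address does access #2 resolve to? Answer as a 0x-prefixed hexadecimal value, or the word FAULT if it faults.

Walk each access:
#0 VA=0x340000A2E (r,kernel):
  [0] read 0x31 idx=13: raw=0x34087 flags P=1 W=1 U=1 S=1
  ✓ 0x34A2E (huge @L0)  — 1 lookups
#1 VA=0x380000388 (r,kernel):
  [0] read 0x31 idx=14: raw=0x36087 flags P=1 W=1 U=1 S=1
  ✓ 0x36388 (huge @L0)  — 1 lookups
#2 VA=0x540000DD4 (r,kernel):
  [0] read 0x31 idx=21: raw=0x39087 flags P=1 W=1 U=1 S=1
  ✓ 0x39DD4 (huge @L0)  — 1 lookups
#3 VA=0x5C2E16FC5 (r,kernel):
  [0] read 0x31 idx=23: raw=0x3D007 flags P=1 W=1 U=1 S=0
  [1] read 0x3D idx=23: raw=0x3E007 flags P=1 W=1 U=1 S=0
  [2] read 0x3E idx=22: raw=0x41004 flags P=0 W=0 U=1 S=0
  ⇒ fault: PAGE_NOT_PRESENT  — 3 lookups
#4 VA=0x2C0000B4D (r,kernel):
  [0] read 0x31 idx=11: raw=0x42087 flags P=1 W=1 U=1 S=1
  ✓ 0x42B4D (huge @L0)  — 1 lookups
#5 VA=0x2416080C5 (r,kernel):
  [0] read 0x31 idx=9: raw=0x44007 flags P=1 W=1 U=1 S=0
  [1] read 0x44 idx=11: raw=0x47007 flags P=1 W=1 U=1 S=0
  [2] read 0x47 idx=8: raw=0x49007 flags P=1 W=1 U=1 S=0
  ✓ 0x490C5  — 3 lookups

Access #2 PA: 0x39DD4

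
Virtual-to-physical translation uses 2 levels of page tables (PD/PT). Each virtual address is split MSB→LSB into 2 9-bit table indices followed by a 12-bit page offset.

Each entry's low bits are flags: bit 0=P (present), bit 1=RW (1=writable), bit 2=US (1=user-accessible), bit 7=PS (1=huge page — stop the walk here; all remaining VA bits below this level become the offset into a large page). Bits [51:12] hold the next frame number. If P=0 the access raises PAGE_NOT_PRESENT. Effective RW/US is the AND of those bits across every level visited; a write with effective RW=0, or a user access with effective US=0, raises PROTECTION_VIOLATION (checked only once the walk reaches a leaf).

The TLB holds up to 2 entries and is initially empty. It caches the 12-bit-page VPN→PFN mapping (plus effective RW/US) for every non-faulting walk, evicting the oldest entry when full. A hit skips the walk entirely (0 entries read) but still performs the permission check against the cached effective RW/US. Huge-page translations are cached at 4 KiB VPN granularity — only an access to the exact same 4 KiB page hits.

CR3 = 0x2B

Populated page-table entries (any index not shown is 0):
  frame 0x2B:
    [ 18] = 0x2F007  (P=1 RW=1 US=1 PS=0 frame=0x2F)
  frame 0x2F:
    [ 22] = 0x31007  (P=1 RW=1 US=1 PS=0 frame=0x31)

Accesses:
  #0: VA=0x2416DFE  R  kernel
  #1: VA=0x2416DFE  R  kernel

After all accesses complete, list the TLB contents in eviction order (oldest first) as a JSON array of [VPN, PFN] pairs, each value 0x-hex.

Walk each access:
#0 VA=0x2416DFE (r,kernel):
  lvl0: tbl 0x2B, slot 18 ⇒ 0x2F007 (P1/RW1/US1/PS0)
  lvl1: tbl 0x2F, slot 22 ⇒ 0x31007 (P1/RW1/US1/PS0)
  ⇒ phys 0x31DFE  [2 reads]
#1 VA=0x2416DFE (r,kernel):
  TLB hit vpn=0x2416 → PA=0x31DFE

TLB: [["0x2416", "0x31"]]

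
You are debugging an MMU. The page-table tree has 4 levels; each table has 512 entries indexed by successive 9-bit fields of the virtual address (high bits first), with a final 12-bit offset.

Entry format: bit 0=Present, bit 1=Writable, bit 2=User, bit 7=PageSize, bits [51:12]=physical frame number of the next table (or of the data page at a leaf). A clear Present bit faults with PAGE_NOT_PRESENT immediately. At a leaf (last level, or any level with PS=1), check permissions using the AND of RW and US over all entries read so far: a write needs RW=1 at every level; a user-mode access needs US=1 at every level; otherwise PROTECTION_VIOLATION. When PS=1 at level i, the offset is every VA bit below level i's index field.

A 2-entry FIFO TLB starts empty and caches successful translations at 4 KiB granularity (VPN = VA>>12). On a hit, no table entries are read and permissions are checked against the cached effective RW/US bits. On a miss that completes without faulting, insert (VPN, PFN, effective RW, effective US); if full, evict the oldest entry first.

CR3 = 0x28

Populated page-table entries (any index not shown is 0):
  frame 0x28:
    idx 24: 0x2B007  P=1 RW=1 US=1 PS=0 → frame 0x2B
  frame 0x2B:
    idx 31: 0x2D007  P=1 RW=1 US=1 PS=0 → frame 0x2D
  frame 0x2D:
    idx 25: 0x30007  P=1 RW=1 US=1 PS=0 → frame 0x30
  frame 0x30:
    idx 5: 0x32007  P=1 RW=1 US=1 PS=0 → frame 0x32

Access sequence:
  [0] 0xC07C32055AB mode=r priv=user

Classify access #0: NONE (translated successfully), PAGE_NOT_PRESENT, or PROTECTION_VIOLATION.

Walk each access:
#0 VA=0xC07C32055AB (r,user):
  lvl0: tbl 0x28, slot 24 ⇒ 0x2B007 (P1/RW1/US1/PS0)
  lvl1: tbl 0x2B, slot 31 ⇒ 0x2D007 (P1/RW1/US1/PS0)
  lvl2: tbl 0x2D, slot 25 ⇒ 0x30007 (P1/RW1/US1/PS0)
  lvl3: tbl 0x30, slot 5 ⇒ 0x32007 (P1/RW1/US1/PS0)
  ✓ 0x325AB  — 4 lookups

Access #0 fault: NONE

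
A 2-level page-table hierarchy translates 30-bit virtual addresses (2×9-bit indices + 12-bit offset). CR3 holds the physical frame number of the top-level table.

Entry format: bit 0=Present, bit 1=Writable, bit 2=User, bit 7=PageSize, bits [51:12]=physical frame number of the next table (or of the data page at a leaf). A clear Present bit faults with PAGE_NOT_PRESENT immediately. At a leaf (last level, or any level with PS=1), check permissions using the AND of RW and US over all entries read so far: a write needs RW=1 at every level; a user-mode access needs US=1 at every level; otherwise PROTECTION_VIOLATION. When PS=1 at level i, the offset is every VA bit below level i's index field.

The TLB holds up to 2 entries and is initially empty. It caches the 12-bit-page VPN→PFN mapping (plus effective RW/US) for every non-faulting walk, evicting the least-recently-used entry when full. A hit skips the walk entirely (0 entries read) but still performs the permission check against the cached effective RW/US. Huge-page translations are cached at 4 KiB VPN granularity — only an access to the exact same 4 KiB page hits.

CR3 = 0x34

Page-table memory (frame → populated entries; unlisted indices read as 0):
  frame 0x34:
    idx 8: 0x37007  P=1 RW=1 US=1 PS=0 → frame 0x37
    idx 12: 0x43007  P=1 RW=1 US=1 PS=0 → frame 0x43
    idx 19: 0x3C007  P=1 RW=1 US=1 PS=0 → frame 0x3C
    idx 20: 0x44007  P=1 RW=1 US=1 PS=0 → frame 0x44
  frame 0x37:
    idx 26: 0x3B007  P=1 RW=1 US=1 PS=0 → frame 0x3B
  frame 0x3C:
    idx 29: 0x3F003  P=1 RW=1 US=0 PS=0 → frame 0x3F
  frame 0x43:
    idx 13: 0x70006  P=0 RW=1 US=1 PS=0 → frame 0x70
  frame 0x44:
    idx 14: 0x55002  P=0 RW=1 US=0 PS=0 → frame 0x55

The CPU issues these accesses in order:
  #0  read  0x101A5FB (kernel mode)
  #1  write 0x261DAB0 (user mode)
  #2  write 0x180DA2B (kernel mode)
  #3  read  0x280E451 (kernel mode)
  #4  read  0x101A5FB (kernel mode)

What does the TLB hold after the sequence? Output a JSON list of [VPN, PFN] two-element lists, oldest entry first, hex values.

Walk each access:
#0 VA=0x101A5FB (r,kernel):
  [0] read 0x34 idx=8: raw=0x37007 flags P=1 W=1 U=1 S=0
  [1] read 0x37 idx=26: raw=0x3B007 flags P=1 W=1 U=1 S=0
  ⇒ phys 0x3B5FB  [2 reads]
#1 VA=0x261DAB0 (w,user):
  [0] read 0x34 idx=19: raw=0x3C007 flags P=1 W=1 U=1 S=0
  [1] read 0x3C idx=29: raw=0x3F003 flags P=1 W=1 U=0 S=0
  ✗ PROTECTION_VIOLATION  [2 reads]
#2 VA=0x180DA2B (w,kernel):
  [0] read 0x34 idx=12: raw=0x43007 flags P=1 W=1 U=1 S=0
  [1] read 0x43 idx=13: raw=0x70006 flags P=0 W=1 U=1 S=0
  ✗ PAGE_NOT_PRESENT  [2 reads]
#3 VA=0x280E451 (r,kernel):
  [0] read 0x34 idx=20: raw=0x44007 flags P=1 W=1 U=1 S=0
  [1] read 0x44 idx=14: raw=0x55002 flags P=0 W=1 U=0 S=0
  ✗ PAGE_NOT_PRESENT  [2 reads]
#4 VA=0x101A5FB (r,kernel):
  TLB hit vpn=0x101A → PA=0x3B5FB

TLB: [["0x101A", "0x3B"]]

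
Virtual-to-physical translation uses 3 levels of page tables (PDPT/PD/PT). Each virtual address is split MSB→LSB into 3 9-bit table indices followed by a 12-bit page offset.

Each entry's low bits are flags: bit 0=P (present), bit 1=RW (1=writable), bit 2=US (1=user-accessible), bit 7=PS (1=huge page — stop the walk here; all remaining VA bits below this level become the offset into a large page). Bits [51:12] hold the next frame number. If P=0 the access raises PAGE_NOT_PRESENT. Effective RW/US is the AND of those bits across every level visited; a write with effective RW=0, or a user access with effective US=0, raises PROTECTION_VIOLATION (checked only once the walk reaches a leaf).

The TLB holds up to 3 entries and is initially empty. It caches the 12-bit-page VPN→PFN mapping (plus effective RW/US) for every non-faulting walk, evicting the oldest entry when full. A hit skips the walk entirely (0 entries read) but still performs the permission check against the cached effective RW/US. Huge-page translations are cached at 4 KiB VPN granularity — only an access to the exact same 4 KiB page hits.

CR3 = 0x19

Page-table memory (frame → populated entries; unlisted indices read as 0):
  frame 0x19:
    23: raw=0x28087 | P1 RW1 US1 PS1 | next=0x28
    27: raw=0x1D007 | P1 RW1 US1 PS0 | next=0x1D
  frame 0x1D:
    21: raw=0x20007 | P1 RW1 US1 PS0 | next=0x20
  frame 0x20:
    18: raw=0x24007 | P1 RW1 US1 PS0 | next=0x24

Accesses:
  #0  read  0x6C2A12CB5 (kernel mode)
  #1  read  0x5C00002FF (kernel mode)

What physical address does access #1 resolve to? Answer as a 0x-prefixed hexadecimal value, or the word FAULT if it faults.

Trace:
#0 VA=0x6C2A12CB5 (r,kernel):
  lvl0: tbl 0x19, slot 27 ⇒ 0x1D007 (P1/RW1/US1/PS0)
  lvl1: tbl 0x1D, slot 21 ⇒ 0x20007 (P1/RW1/US1/PS0)
  lvl2: tbl 0x20, slot 18 ⇒ 0x24007 (P1/RW1/US1/PS0)
  ✓ 0x24CB5  — 3 lookups
#1 VA=0x5C00002FF (r,kernel):
  lvl0: tbl 0x19, slot 23 ⇒ 0x28087 (P1/RW1/US1/PS1)
  ✓ 0x282FF (huge @L0)  — 1 lookups

Access #1 PA: 0x282FF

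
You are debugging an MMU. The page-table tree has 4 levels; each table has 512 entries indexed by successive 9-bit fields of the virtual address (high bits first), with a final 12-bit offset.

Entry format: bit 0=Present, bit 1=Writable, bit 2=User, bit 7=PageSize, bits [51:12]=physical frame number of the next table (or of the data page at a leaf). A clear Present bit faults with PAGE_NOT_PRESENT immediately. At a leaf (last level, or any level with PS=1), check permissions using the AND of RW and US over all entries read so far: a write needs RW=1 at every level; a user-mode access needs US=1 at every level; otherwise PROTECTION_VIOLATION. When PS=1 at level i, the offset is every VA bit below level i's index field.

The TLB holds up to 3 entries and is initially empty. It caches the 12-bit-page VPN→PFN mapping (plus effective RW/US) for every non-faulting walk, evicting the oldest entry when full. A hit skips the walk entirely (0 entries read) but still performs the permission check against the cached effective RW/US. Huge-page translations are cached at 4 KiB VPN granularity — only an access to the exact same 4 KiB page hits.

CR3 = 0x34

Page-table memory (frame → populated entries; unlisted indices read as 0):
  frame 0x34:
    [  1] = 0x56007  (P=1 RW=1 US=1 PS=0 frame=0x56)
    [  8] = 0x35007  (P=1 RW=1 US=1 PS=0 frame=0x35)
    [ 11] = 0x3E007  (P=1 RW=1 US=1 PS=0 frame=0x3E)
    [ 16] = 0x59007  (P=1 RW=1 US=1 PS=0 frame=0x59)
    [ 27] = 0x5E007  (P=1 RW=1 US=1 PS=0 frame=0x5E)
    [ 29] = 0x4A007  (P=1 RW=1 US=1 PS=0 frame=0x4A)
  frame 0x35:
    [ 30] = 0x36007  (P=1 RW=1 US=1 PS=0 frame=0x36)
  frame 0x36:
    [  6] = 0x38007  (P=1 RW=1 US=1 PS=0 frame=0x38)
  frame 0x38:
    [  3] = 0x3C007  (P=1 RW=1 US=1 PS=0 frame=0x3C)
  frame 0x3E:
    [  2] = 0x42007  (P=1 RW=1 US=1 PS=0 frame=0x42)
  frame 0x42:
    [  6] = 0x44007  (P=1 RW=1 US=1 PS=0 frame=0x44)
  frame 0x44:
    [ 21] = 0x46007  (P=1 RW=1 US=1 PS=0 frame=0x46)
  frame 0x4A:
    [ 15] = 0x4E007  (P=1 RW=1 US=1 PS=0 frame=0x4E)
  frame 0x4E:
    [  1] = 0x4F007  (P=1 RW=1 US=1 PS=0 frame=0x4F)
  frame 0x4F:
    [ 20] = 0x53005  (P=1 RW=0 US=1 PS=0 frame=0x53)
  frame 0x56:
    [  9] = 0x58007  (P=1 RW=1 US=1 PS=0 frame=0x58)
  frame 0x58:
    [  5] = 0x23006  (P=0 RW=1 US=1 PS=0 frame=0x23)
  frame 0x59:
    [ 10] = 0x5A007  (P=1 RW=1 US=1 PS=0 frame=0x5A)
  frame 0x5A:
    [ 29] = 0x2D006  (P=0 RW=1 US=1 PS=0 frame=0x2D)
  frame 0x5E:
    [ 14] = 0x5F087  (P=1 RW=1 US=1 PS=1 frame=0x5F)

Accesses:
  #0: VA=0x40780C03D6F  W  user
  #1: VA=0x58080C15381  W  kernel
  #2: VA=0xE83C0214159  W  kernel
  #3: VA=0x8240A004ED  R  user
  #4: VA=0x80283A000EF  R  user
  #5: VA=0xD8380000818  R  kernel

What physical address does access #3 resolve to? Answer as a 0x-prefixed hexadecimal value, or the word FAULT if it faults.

Per-access translation:
#0 VA=0x40780C03D6F (w,user):
  [0] read 0x34 idx=8: raw=0x35007 flags P=1 W=1 U=1 S=0
  [1] read 0x35 idx=30: raw=0x36007 flags P=1 W=1 U=1 S=0
  [2] read 0x36 idx=6: raw=0x38007 flags P=1 W=1 U=1 S=0
  [3] read 0x38 idx=3: raw=0x3C007 flags P=1 W=1 U=1 S=0
  ✓ 0x3CD6F  — 4 lookups
#1 VA=0x58080C15381 (w,kernel):
  [0] read 0x34 idx=11: raw=0x3E007 flags P=1 W=1 U=1 S=0
  [1] read 0x3E idx=2: raw=0x42007 flags P=1 W=1 U=1 S=0
  [2] read 0x42 idx=6: raw=0x44007 flags P=1 W=1 U=1 S=0
  [3] read 0x44 idx=21: raw=0x46007 flags P=1 W=1 U=1 S=0
  ✓ 0x46381  — 4 lookups
#2 VA=0xE83C0214159 (w,kernel):
  [0] read 0x34 idx=29: raw=0x4A007 flags P=1 W=1 U=1 S=0
  [1] read 0x4A idx=15: raw=0x4E007 flags P=1 W=1 U=1 S=0
  [2] read 0x4E idx=1: raw=0x4F007 flags P=1 W=1 U=1 S=0
  [3] read 0x4F idx=20: raw=0x53005 flags P=1 W=0 U=1 S=0
  → PROTECTION_VIOLATION  (4 entries read)
#3 VA=0x8240A004ED (r,user):
  [0] read 0x34 idx=1: raw=0x56007 flags P=1 W=1 U=1 S=0
  [1] read 0x56 idx=9: raw=0x58007 flags P=1 W=1 U=1 S=0
  [2] read 0x58 idx=5: raw=0x23006 flags P=0 W=1 U=1 S=0
  → PAGE_NOT_PRESENT  (3 entries read)
#4 VA=0x80283A000EF (r,user):
  [0] read 0x34 idx=16: raw=0x59007 flags P=1 W=1 U=1 S=0
  [1] read 0x59 idx=10: raw=0x5A007 flags P=1 W=1 U=1 S=0
  [2] read 0x5A idx=29: raw=0x2D006 flags P=0 W=1 U=1 S=0
  → PAGE_NOT_PRESENT  (3 entries read)
#5 VA=0xD8380000818 (r,kernel):
  [0] read 0x34 idx=27: raw=0x5E007 flags P=1 W=1 U=1 S=0
  [1] read 0x5E idx=14: raw=0x5F087 flags P=1 W=1 U=1 S=1
  ✓ 0x5F818 (huge @L1)  — 2 lookups

Access #3 PA: FAULT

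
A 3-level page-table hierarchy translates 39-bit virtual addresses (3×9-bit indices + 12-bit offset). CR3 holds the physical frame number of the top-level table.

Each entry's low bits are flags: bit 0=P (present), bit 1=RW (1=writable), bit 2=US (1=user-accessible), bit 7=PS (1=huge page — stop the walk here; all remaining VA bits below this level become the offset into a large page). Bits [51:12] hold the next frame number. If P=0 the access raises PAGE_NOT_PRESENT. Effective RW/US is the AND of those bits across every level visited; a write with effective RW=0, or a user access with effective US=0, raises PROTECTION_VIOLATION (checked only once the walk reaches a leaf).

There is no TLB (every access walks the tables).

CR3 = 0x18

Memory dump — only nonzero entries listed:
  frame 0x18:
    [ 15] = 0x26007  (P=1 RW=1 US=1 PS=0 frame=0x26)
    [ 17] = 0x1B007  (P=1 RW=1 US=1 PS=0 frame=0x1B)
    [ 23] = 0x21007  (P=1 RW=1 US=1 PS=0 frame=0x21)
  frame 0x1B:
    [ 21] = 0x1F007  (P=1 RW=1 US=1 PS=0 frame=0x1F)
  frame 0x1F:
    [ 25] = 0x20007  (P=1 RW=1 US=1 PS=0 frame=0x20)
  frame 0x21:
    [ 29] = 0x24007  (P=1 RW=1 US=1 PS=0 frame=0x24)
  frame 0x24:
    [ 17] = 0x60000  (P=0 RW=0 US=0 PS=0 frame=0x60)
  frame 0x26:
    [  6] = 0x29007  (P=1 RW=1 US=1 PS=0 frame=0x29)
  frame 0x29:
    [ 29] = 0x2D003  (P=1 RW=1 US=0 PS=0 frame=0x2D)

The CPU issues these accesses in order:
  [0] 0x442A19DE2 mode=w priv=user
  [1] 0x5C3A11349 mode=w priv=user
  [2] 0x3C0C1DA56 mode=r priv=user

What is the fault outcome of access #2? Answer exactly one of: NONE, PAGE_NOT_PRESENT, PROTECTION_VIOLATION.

Walk each access:
#0 VA=0x442A19DE2 (w,user):
  L0 @0x18[17] → 0x1B007  P=1,RW=1,US=1,PS=0
  L1 @0x1B[21] → 0x1F007  P=1,RW=1,US=1,PS=0
  L2 @0x1F[25] → 0x20007  P=1,RW=1,US=1,PS=0
  ✓ 0x20DE2  — 3 lookups
#1 VA=0x5C3A11349 (w,user):
  L0 @0x18[23] → 0x21007  P=1,RW=1,US=1,PS=0
  L1 @0x21[29] → 0x24007  P=1,RW=1,US=1,PS=0
  L2 @0x24[17] → 0x60000  P=0,RW=0,US=0,PS=0
  ✗ PAGE_NOT_PRESENT  [3 reads]
#2 VA=0x3C0C1DA56 (r,user):
  L0 @0x18[15] → 0x26007  P=1,RW=1,US=1,PS=0
  L1 @0x26[6] → 0x29007  P=1,RW=1,US=1,PS=0
  L2 @0x29[29] → 0x2D003  P=1,RW=1,US=0,PS=0
  ✗ PROTECTION_VIOLATION  [3 reads]

Access #2 fault: PROTECTION_VIOLATION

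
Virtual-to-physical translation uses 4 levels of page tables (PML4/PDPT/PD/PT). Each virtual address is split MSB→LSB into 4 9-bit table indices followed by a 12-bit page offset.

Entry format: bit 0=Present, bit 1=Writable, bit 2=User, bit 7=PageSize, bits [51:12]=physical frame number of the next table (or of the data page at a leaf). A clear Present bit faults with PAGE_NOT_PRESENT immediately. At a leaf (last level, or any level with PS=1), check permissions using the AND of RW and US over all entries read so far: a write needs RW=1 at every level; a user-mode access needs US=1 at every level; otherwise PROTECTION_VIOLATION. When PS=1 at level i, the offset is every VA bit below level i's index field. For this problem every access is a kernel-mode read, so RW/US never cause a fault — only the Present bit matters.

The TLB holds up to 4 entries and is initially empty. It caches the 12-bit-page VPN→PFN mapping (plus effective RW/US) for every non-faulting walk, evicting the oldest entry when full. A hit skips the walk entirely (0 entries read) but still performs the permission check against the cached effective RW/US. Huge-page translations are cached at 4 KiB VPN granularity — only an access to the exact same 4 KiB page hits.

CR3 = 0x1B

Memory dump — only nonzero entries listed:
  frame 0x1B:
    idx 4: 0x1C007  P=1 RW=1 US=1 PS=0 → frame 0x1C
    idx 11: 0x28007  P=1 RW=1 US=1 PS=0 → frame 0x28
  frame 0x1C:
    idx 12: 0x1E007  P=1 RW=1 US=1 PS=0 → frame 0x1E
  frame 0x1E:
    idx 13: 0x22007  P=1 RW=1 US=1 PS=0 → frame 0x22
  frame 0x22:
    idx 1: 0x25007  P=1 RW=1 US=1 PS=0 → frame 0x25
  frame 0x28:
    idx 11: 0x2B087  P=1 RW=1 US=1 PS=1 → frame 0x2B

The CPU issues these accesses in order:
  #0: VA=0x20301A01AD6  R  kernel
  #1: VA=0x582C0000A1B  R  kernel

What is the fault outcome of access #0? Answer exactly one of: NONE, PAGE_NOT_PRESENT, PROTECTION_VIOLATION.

Per-access translation:
#0 VA=0x20301A01AD6 (r,kernel):
  L0: frame=0x1B idx=4 entry=0x1C007 [P=1 RW=1 US=1 PS=0]
  L1: frame=0x1C idx=12 entry=0x1E007 [P=1 RW=1 US=1 PS=0]
  L2: frame=0x1E idx=13 entry=0x22007 [P=1 RW=1 US=1 PS=0]
  L3: frame=0x22 idx=1 entry=0x25007 [P=1 RW=1 US=1 PS=0]
  ⇒ phys 0x25AD6  [4 reads]
#1 VA=0x582C0000A1B (r,kernel):
  L0: frame=0x1B idx=11 entry=0x28007 [P=1 RW=1 US=1 PS=0]
  L1: frame=0x28 idx=11 entry=0x2B087 [P=1 RW=1 US=1 PS=1]
  ⇒ phys 0x2BA1B (huge @L1)  [2 reads]

Access #0 fault: NONE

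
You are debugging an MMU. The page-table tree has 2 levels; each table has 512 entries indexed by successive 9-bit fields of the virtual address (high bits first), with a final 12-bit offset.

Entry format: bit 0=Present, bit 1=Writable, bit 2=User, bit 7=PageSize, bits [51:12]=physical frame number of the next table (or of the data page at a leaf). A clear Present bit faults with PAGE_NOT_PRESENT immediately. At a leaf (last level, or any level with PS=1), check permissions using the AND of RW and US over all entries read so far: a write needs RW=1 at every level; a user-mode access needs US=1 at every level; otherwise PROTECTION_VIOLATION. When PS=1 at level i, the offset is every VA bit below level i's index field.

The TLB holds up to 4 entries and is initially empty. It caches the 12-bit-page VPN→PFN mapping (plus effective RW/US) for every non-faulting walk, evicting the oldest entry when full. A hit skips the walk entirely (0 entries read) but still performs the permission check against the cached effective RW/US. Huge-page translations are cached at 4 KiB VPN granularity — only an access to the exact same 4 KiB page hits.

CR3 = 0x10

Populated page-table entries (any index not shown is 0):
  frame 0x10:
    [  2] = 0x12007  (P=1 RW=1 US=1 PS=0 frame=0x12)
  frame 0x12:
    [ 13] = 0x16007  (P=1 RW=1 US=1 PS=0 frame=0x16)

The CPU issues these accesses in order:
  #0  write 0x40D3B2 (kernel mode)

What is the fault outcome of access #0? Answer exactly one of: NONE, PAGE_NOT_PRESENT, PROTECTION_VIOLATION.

Per-access translation:
#0 VA=0x40D3B2 (w,kernel):
  lvl0: tbl 0x10, slot 2 ⇒ 0x12007 (P1/RW1/US1/PS0)
  lvl1: tbl 0x12, slot 13 ⇒ 0x16007 (P1/RW1/US1/PS0)
  → PA=0x163B2  (2 entries read)

Access #0 fault: NONE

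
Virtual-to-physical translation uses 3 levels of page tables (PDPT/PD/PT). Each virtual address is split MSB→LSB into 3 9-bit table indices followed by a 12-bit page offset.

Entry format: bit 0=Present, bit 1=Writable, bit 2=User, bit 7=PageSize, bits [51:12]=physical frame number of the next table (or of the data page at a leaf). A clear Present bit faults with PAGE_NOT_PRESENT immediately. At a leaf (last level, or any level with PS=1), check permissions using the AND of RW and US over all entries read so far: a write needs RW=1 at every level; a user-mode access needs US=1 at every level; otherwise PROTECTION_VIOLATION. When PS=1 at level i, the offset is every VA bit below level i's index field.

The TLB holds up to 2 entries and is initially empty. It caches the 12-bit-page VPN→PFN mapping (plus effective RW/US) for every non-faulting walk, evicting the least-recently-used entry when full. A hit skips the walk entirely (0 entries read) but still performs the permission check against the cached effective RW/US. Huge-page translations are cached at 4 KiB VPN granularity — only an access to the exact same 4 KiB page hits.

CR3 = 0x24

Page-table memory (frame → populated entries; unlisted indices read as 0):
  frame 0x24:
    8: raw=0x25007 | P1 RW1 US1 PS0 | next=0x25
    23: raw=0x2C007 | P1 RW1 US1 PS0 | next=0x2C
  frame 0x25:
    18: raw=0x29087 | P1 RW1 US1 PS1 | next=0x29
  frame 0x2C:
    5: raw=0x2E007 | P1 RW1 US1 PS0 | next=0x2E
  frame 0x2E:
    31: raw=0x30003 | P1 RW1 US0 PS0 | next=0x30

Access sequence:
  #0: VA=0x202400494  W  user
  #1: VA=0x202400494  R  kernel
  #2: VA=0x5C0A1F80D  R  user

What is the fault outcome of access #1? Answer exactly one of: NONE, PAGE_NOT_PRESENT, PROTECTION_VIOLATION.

Walk each access:
#0 VA=0x202400494 (w,user):
  [0] read 0x24 idx=8: raw=0x25007 flags P=1 W=1 U=1 S=0
  [1] read 0x25 idx=18: raw=0x29087 flags P=1 W=1 U=1 S=1
  ⇒ phys 0x29494 (huge @L1)  [2 reads]
#1 VA=0x202400494 (r,kernel):
  TLB hit vpn=0x202400 → PA=0x29494
#2 VA=0x5C0A1F80D (r,user):
  [0] read 0x24 idx=23: raw=0x2C007 flags P=1 W=1 U=1 S=0
  [1] read 0x2C idx=5: raw=0x2E007 flags P=1 W=1 U=1 S=0
  [2] read 0x2E idx=31: raw=0x30003 flags P=1 W=1 U=0 S=0
  ⇒ fault: PROTECTION_VIOLATION  — 3 lookups

Access #1 fault: NONE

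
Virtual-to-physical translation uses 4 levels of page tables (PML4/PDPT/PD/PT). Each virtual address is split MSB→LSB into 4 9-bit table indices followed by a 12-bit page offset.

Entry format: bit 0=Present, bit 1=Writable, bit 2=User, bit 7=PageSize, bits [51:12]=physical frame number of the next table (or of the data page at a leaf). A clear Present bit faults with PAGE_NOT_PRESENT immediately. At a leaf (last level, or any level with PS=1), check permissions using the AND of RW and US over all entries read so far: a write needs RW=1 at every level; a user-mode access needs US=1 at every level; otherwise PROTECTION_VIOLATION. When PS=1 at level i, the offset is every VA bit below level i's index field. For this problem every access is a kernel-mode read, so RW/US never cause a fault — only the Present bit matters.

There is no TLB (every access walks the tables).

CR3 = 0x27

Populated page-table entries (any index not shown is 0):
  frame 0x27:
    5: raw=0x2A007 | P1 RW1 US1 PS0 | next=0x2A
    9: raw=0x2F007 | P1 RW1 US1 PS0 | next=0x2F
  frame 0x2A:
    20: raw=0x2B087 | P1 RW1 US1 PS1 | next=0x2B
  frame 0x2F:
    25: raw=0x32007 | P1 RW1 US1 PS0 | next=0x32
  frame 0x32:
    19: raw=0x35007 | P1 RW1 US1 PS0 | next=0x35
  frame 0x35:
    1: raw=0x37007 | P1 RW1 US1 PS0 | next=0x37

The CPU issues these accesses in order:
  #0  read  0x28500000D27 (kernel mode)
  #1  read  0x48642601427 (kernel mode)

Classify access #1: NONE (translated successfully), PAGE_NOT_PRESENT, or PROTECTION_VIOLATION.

Walk each access:
#0 VA=0x28500000D27 (r,kernel):
  [0] read 0x27 idx=5: raw=0x2A007 flags P=1 W=1 U=1 S=0
  [1] read 0x2A idx=20: raw=0x2B087 flags P=1 W=1 U=1 S=1
  ⇒ phys 0x2BD27 (huge @L1)  [2 reads]
#1 VA=0x48642601427 (r,kernel):
  [0] read 0x27 idx=9: raw=0x2F007 flags P=1 W=1 U=1 S=0
  [1] read 0x2F idx=25: raw=0x32007 flags P=1 W=1 U=1 S=0
  [2] read 0x32 idx=19: raw=0x35007 flags P=1 W=1 U=1 S=0
  [3] read 0x35 idx=1: raw=0x37007 flags P=1 W=1 U=1 S=0
  ⇒ phys 0x37427  [4 reads]

Access #1 fault: NONE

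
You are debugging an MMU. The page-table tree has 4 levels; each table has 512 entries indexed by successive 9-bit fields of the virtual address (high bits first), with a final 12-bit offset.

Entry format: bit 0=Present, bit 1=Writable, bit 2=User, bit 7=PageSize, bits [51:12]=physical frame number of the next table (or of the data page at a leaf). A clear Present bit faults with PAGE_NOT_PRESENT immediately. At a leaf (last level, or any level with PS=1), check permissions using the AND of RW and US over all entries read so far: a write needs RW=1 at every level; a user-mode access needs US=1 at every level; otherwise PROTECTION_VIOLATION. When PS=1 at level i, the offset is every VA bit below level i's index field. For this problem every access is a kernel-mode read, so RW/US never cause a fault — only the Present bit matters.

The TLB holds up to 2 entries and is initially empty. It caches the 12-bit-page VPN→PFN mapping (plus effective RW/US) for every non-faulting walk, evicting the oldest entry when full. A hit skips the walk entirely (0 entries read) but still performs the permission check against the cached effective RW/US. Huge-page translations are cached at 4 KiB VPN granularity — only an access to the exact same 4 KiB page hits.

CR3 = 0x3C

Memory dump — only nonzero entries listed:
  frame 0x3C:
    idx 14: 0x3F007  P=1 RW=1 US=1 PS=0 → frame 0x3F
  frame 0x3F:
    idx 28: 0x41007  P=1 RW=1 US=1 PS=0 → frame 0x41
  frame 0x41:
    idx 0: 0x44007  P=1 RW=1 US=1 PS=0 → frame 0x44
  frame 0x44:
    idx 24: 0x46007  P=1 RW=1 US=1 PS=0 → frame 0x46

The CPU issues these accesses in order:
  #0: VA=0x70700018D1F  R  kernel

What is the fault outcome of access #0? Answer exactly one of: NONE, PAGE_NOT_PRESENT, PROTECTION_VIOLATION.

Per-access translation:
#0 VA=0x70700018D1F (r,kernel):
  L0: frame=0x3C idx=14 entry=0x3F007 [P=1 RW=1 US=1 PS=0]
  L1: frame=0x3F idx=28 entry=0x41007 [P=1 RW=1 US=1 PS=0]
  L2: frame=0x41 idx=0 entry=0x44007 [P=1 RW=1 US=1 PS=0]
  L3: frame=0x44 idx=24 entry=0x46007 [P=1 RW=1 US=1 PS=0]
  → PA=0x46D1F  (4 entries read)

Access #0 fault: NONE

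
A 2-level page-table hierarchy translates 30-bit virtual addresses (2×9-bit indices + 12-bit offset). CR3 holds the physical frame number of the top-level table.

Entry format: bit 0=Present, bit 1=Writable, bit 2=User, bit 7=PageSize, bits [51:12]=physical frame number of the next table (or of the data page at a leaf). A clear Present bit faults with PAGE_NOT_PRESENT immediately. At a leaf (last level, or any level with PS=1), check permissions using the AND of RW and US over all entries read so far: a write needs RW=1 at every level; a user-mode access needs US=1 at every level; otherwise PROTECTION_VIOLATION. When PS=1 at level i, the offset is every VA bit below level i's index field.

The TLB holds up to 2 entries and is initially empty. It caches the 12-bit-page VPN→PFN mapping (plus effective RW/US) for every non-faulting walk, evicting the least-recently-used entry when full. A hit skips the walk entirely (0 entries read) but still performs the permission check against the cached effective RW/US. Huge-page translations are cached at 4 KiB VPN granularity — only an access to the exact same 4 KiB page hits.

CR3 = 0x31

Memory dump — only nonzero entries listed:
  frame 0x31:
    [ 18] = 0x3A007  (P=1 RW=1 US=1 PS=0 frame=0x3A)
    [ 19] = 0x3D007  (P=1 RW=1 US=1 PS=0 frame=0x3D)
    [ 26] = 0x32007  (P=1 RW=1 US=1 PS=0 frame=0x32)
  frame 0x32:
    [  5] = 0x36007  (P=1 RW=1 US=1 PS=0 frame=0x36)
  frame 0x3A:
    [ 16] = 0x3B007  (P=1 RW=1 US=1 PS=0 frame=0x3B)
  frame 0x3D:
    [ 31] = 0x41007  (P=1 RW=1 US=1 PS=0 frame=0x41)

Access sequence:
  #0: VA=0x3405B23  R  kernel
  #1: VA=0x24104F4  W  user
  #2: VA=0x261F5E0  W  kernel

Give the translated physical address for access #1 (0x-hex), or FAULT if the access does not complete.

Walk each access:
#0 VA=0x3405B23 (r,kernel):
  lvl0: tbl 0x31, slot 26 ⇒ 0x32007 (P1/RW1/US1/PS0)
  lvl1: tbl 0x32, slot 5 ⇒ 0x36007 (P1/RW1/US1/PS0)
  → PA=0x36B23  (2 entries read)
#1 VA=0x24104F4 (w,user):
  lvl0: tbl 0x31, slot 18 ⇒ 0x3A007 (P1/RW1/US1/PS0)
  lvl1: tbl 0x3A, slot 16 ⇒ 0x3B007 (P1/RW1/US1/PS0)
  → PA=0x3B4F4  (2 entries read)
#2 VA=0x261F5E0 (w,kernel):
  lvl0: tbl 0x31, slot 19 ⇒ 0x3D007 (P1/RW1/US1/PS0)
  lvl1: tbl 0x3D, slot 31 ⇒ 0x41007 (P1/RW1/US1/PS0)
  → PA=0x415E0  (2 entries read)

Access #1 PA: 0x3B4F4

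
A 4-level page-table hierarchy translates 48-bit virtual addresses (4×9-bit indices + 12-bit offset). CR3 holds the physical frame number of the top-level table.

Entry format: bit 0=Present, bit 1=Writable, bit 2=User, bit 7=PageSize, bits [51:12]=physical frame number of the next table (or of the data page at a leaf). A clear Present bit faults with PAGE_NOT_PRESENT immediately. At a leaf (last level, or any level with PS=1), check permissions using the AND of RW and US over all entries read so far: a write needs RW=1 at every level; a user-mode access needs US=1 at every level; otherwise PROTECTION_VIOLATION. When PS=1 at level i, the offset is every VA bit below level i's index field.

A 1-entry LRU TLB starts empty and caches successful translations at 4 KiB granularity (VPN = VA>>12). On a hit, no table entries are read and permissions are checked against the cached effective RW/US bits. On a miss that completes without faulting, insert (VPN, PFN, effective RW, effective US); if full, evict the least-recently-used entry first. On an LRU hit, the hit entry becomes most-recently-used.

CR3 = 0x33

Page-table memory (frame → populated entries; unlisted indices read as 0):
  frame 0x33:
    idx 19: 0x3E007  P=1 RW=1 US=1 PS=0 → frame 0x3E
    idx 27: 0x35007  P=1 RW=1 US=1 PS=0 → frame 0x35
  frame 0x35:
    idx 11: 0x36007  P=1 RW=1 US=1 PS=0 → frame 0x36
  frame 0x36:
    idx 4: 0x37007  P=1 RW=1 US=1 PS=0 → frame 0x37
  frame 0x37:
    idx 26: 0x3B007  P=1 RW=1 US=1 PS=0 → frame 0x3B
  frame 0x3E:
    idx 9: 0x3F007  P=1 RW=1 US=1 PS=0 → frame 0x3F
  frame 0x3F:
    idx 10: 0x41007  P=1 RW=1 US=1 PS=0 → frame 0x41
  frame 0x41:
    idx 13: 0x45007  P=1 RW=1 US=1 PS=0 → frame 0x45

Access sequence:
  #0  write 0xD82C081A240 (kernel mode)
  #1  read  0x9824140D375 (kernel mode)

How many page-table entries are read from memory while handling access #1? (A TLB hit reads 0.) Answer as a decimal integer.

Walk each access:
#0 VA=0xD82C081A240 (w,kernel):
  L0 @0x33[27] → 0x35007  P=1,RW=1,US=1,PS=0
  L1 @0x35[11] → 0x36007  P=1,RW=1,US=1,PS=0
  L2 @0x36[4] → 0x37007  P=1,RW=1,US=1,PS=0
  L3 @0x37[26] → 0x3B007  P=1,RW=1,US=1,PS=0
  → PA=0x3B240  (4 entries read)
#1 VA=0x9824140D375 (r,kernel):
  L0 @0x33[19] → 0x3E007  P=1,RW=1,US=1,PS=0
  L1 @0x3E[9] → 0x3F007  P=1,RW=1,US=1,PS=0
  L2 @0x3F[10] → 0x41007  P=1,RW=1,US=1,PS=0
  L3 @0x41[13] → 0x45007  P=1,RW=1,US=1,PS=0
  → PA=0x45375  (4 entries read)

Entries read for #1: 4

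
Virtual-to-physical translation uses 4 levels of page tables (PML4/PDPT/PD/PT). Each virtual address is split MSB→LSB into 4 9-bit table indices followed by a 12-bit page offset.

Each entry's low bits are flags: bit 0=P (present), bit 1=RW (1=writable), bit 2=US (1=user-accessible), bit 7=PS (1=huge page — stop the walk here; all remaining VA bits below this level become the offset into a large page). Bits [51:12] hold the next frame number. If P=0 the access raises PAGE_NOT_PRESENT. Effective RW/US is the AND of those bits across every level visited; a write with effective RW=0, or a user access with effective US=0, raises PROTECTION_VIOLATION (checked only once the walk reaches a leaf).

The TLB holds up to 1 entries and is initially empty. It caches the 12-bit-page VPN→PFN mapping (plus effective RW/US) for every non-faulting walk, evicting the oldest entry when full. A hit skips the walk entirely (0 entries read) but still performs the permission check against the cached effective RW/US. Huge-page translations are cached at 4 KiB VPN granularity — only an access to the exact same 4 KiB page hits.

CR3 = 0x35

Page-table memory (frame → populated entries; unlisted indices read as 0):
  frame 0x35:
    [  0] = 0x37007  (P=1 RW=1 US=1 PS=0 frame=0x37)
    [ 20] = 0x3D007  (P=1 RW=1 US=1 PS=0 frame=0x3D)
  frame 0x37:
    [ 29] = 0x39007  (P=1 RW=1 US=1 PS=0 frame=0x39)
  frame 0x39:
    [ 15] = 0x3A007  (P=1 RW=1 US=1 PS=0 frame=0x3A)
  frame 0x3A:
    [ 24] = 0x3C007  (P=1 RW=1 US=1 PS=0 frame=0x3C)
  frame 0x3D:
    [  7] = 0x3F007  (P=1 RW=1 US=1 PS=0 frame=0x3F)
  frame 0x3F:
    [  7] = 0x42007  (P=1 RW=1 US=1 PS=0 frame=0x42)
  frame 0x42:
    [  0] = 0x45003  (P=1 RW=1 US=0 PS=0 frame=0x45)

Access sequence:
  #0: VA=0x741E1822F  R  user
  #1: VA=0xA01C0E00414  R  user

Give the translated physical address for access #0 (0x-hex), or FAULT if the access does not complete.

Walk each access:
#0 VA=0x741E1822F (r,user):
  L0 @0x35[0] → 0x37007  P=1,RW=1,US=1,PS=0
  L1 @0x37[29] → 0x39007  P=1,RW=1,US=1,PS=0
  L2 @0x39[15] → 0x3A007  P=1,RW=1,US=1,PS=0
  L3 @0x3A[24] → 0x3C007  P=1,RW=1,US=1,PS=0
  ✓ 0x3C22F  — 4 lookups
#1 VA=0xA01C0E00414 (r,user):
  L0 @0x35[20] → 0x3D007  P=1,RW=1,US=1,PS=0
  L1 @0x3D[7] → 0x3F007  P=1,RW=1,US=1,PS=0
  L2 @0x3F[7] → 0x42007  P=1,RW=1,US=1,PS=0
  L3 @0x42[0] → 0x45003  P=1,RW=1,US=0,PS=0
  ✗ PROTECTION_VIOLATION  [4 reads]

Access #0 PA: 0x3C22F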